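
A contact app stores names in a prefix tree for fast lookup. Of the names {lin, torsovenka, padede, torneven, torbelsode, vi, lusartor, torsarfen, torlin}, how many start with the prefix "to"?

Filter for entries beginning with "to":
Words under "to": torbelsode, torlin, torneven, torsarfen, torsovenka
Count: 5

5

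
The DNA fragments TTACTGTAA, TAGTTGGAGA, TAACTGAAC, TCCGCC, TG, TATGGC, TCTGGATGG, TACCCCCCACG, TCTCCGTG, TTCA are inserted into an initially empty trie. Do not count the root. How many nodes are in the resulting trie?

58

Insert word by word; a character creates a node only if that edge doesn't already exist:
  "TTACTGTAA" → 9 new (T, T, A, C, T, G, T, A, A)
  "TAGTTGGAGA" → prefix "T" already present; 9 new (A, G, T, T, G, G, A, G, A)
  "TAACTGAAC" → prefix "TA" already present; 7 new (A, C, T, G, A, A, C)
  "TCCGCC" → prefix "T" already present; 5 new (C, C, G, C, C)
  "TG" → prefix "T" already present; 1 new (G)
  "TATGGC" → prefix "TA" already present; 4 new (T, G, G, C)
  "TCTGGATGG" → prefix "TC" already present; 7 new (T, G, G, A, T, G, G)
  "TACCCCCCACG" → prefix "TA" already present; 9 new (C, C, C, C, C, C, A, C, G)
  "TCTCCGTG" → prefix "TCT" already present; 5 new (C, C, G, T, G)
  "TTCA" → prefix "TT" already present; 2 new (C, A)
Total nodes = 9 + 9 + 7 + 5 + 1 + 4 + 7 + 9 + 5 + 2 = 58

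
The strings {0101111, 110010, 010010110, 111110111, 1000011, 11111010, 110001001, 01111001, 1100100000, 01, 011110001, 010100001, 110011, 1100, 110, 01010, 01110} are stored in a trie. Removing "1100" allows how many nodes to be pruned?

0

A node on "1100"'s path can go only if nothing else ends at it or branches off below it.
Every node on "1100" is still needed (e.g. by "110010"), so nothing is freed.
Nodes removed: 0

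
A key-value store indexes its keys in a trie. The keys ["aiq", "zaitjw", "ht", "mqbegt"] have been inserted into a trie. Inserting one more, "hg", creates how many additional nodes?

1

"h" is already a path in the trie; the remaining "g" must be added.
So 2 − 1 = 1 new nodes.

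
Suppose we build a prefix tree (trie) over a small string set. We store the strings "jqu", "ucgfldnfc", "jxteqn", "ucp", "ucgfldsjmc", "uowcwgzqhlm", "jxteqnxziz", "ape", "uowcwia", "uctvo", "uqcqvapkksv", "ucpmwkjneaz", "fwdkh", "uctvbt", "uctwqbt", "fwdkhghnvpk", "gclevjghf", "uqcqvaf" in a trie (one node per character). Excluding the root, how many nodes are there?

89

For each word, the new-node count is its length minus the longest prefix already in the trie:
  "jqu" → 3 new (j, q, u)
  "ucgfldnfc" → 9 new (u, c, g, f, l, d, n, f, c)
  "jxteqn" → prefix "j" already present; 5 new (x, t, e, q, n)
  "ucp" → prefix "uc" already present; 1 new (p)
  "ucgfldsjmc" → prefix "ucgfld" already present; 4 new (s, j, m, c)
  "uowcwgzqhlm" → prefix "u" already present; 10 new (o, w, c, w, g, z, q, h, l, m)
  "jxteqnxziz" → prefix "jxteqn" already present; 4 new (x, z, i, z)
  "ape" → 3 new (a, p, e)
  "uowcwia" → prefix "uowcw" already present; 2 new (i, a)
  "uctvo" → prefix "uc" already present; 3 new (t, v, o)
  "uqcqvapkksv" → prefix "u" already present; 10 new (q, c, q, v, a, p, k, k, s, v)
  "ucpmwkjneaz" → prefix "ucp" already present; 8 new (m, w, k, j, n, e, a, z)
  "fwdkh" → 5 new (f, w, d, k, h)
  "uctvbt" → prefix "uctv" already present; 2 new (b, t)
  "uctwqbt" → prefix "uct" already present; 4 new (w, q, b, t)
  "fwdkhghnvpk" → prefix "fwdkh" already present; 6 new (g, h, n, v, p, k)
  "gclevjghf" → 9 new (g, c, l, e, v, j, g, h, f)
  "uqcqvaf" → prefix "uqcqva" already present; 1 new (f)
Total nodes = 3 + 9 + 5 + 1 + 4 + 10 + 4 + 3 + 2 + 3 + 10 + 8 + 5 + 2 + 4 + 6 + 9 + 1 = 89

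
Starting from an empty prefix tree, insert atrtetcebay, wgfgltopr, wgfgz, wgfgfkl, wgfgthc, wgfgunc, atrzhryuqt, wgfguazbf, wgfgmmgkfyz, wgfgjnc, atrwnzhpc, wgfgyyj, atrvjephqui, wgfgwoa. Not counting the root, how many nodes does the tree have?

71

Trace insertions, counting only characters that open a new branch:
  "atrtetcebay" → 11 new (a, t, r, t, e, t, c, e, b, a, y)
  "wgfgltopr" → 9 new (w, g, f, g, l, t, o, p, r)
  "wgfgz" → prefix "wgfg" already present; 1 new (z)
  "wgfgfkl" → prefix "wgfg" already present; 3 new (f, k, l)
  "wgfgthc" → prefix "wgfg" already present; 3 new (t, h, c)
  "wgfgunc" → prefix "wgfg" already present; 3 new (u, n, c)
  "atrzhryuqt" → prefix "atr" already present; 7 new (z, h, r, y, u, q, t)
  "wgfguazbf" → prefix "wgfgu" already present; 4 new (a, z, b, f)
  "wgfgmmgkfyz" → prefix "wgfg" already present; 7 new (m, m, g, k, f, y, z)
  "wgfgjnc" → prefix "wgfg" already present; 3 new (j, n, c)
  "atrwnzhpc" → prefix "atr" already present; 6 new (w, n, z, h, p, c)
  "wgfgyyj" → prefix "wgfg" already present; 3 new (y, y, j)
  "atrvjephqui" → prefix "atr" already present; 8 new (v, j, e, p, h, q, u, i)
  "wgfgwoa" → prefix "wgfg" already present; 3 new (w, o, a)
Total nodes = 11 + 9 + 1 + 3 + 3 + 3 + 7 + 4 + 7 + 3 + 6 + 3 + 8 + 3 = 71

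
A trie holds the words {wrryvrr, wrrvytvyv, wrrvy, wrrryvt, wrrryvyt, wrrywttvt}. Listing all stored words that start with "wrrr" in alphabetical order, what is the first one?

wrrryvt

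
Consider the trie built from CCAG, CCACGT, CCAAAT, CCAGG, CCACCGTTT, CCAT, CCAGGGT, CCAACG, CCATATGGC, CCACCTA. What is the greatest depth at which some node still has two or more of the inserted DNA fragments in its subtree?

5

Look for the deepest trie node that still has at least two words in its subtree.
e.g. "CCACCGTTT" and "CCACCTA" share the prefix "CCACC" of length 5; no pair shares a longer one.
Longest shared-prefix length: 5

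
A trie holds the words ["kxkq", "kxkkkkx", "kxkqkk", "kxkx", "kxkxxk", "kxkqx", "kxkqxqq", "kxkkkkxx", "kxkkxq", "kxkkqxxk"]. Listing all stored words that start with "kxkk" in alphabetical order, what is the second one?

kxkkkkxx

Filter for "kxkk…" and sort: "kxkkkkx", "kxkkkkxx", "kxkkqxxk", "kxkkxq"
Position 2: kxkkkkxx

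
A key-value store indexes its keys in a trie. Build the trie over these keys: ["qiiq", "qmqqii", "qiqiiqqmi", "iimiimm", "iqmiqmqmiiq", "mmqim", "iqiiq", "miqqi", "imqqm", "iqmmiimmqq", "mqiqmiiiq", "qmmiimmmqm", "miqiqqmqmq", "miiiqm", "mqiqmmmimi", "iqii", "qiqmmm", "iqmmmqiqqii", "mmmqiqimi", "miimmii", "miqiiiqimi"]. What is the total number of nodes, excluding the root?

Trace insertions, counting only characters that open a new branch:
  "qiiq" → 4 new (q, i, i, q)
  "qmqqii" → prefix "q" already present; 5 new (m, q, q, i, i)
  "qiqiiqqmi" → prefix "qi" already present; 7 new (q, i, i, q, q, m, i)
  "iimiimm" → 7 new (i, i, m, i, i, m, m)
  "iqmiqmqmiiq" → prefix "i" already present; 10 new (q, m, i, q, m, q, m, i, i, q)
  "mmqim" → 5 new (m, m, q, i, m)
  "iqiiq" → prefix "iq" already present; 3 new (i, i, q)
  "miqqi" → prefix "m" already present; 4 new (i, q, q, i)
  "imqqm" → prefix "i" already present; 4 new (m, q, q, m)
  "iqmmiimmqq" → prefix "iqm" already present; 7 new (m, i, i, m, m, q, q)
  "mqiqmiiiq" → prefix "m" already present; 8 new (q, i, q, m, i, i, i, q)
  "qmmiimmmqm" → prefix "qm" already present; 8 new (m, i, i, m, m, m, q, m)
  "miqiqqmqmq" → prefix "miq" already present; 7 new (i, q, q, m, q, m, q)
  "miiiqm" → prefix "mi" already present; 4 new (i, i, q, m)
  "mqiqmmmimi" → prefix "mqiqm" already present; 5 new (m, m, i, m, i)
  "iqii" → prefix "iqii" already present; 0 new (none)
  "qiqmmm" → prefix "qiq" already present; 3 new (m, m, m)
  "iqmmmqiqqii" → prefix "iqmm" already present; 7 new (m, q, i, q, q, i, i)
  "mmmqiqimi" → prefix "mm" already present; 7 new (m, q, i, q, i, m, i)
  "miimmii" → prefix "mii" already present; 4 new (m, m, i, i)
  "miqiiiqimi" → prefix "miqi" already present; 6 new (i, i, q, i, m, i)
Total nodes = 4 + 5 + 7 + 7 + 10 + 5 + 3 + 4 + 4 + 7 + 8 + 8 + 7 + 4 + 5 + 0 + 3 + 7 + 7 + 4 + 6 = 115

115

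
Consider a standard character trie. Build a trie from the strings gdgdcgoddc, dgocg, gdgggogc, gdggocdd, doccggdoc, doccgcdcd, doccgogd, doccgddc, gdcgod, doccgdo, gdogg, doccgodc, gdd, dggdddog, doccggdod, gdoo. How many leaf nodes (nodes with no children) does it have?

Leaves are exactly the stored words that no other stored word extends.
Those words: "dggdddog", "dgocg", "doccgcdcd", "doccgddc", "doccgdo", "doccggdoc", "doccggdod", "doccgodc", "doccgogd", "gdcgod", "gdd", "gdgdcgoddc", "gdgggogc", "gdggocdd", "gdogg", "gdoo"
Leaf count: 16

16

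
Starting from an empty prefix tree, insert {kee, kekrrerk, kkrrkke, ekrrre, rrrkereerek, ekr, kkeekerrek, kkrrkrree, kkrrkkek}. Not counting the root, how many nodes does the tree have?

45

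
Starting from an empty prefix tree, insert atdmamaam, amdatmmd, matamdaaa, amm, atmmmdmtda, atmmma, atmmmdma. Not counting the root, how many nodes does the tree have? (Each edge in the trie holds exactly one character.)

Trace insertions, counting only characters that open a new branch:
  "atdmamaam" → 9 new (a, t, d, m, a, m, a, a, m)
  "amdatmmd" → prefix "a" already present; 7 new (m, d, a, t, m, m, d)
  "matamdaaa" → 9 new (m, a, t, a, m, d, a, a, a)
  "amm" → prefix "am" already present; 1 new (m)
  "atmmmdmtda" → prefix "at" already present; 8 new (m, m, m, d, m, t, d, a)
  "atmmma" → prefix "atmmm" already present; 1 new (a)
  "atmmmdma" → prefix "atmmmdm" already present; 1 new (a)
Total nodes = 9 + 7 + 9 + 1 + 8 + 1 + 1 = 36

36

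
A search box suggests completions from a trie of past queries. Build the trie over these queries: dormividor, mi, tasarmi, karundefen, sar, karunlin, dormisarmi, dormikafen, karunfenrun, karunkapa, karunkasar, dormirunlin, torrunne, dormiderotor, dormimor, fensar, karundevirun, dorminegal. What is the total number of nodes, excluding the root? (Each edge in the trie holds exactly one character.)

97

Insert word by word; a character creates a node only if that edge doesn't already exist:
  "dormividor" → 10 new (d, o, r, m, i, v, i, d, o, r)
  "mi" → 2 new (m, i)
  "tasarmi" → 7 new (t, a, s, a, r, m, i)
  "karundefen" → 10 new (k, a, r, u, n, d, e, f, e, n)
  "sar" → 3 new (s, a, r)
  "karunlin" → prefix "karun" already present; 3 new (l, i, n)
  "dormisarmi" → prefix "dormi" already present; 5 new (s, a, r, m, i)
  "dormikafen" → prefix "dormi" already present; 5 new (k, a, f, e, n)
  "karunfenrun" → prefix "karun" already present; 6 new (f, e, n, r, u, n)
  "karunkapa" → prefix "karun" already present; 4 new (k, a, p, a)
  "karunkasar" → prefix "karunka" already present; 3 new (s, a, r)
  "dormirunlin" → prefix "dormi" already present; 6 new (r, u, n, l, i, n)
  "torrunne" → prefix "t" already present; 7 new (o, r, r, u, n, n, e)
  "dormiderotor" → prefix "dormi" already present; 7 new (d, e, r, o, t, o, r)
  "dormimor" → prefix "dormi" already present; 3 new (m, o, r)
  "fensar" → 6 new (f, e, n, s, a, r)
  "karundevirun" → prefix "karunde" already present; 5 new (v, i, r, u, n)
  "dorminegal" → prefix "dormi" already present; 5 new (n, e, g, a, l)
Total nodes = 10 + 2 + 7 + 10 + 3 + 3 + 5 + 5 + 6 + 4 + 3 + 6 + 7 + 7 + 3 + 6 + 5 + 5 = 97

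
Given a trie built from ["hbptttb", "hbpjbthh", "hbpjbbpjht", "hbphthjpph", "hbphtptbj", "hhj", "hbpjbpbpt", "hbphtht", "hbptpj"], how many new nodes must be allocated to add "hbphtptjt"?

Walking "hbphtptjt" from the root, the first 7 characters ("hbphtpt") follow existing edges; "j" is the first miss.
New nodes needed: |"hbphtptjt"| − 7 = 9 − 7 = 2.

2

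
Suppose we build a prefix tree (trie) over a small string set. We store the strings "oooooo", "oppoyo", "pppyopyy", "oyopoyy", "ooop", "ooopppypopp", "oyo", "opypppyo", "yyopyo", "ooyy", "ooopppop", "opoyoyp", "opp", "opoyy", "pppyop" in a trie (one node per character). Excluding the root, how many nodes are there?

55

Trace insertions, counting only characters that open a new branch:
  "oooooo" → 6 new (o, o, o, o, o, o)
  "oppoyo" → prefix "o" already present; 5 new (p, p, o, y, o)
  "pppyopyy" → 8 new (p, p, p, y, o, p, y, y)
  "oyopoyy" → prefix "o" already present; 6 new (y, o, p, o, y, y)
  "ooop" → prefix "ooo" already present; 1 new (p)
  "ooopppypopp" → prefix "ooop" already present; 7 new (p, p, y, p, o, p, p)
  "oyo" → prefix "oyo" already present; 0 new (none)
  "opypppyo" → prefix "op" already present; 6 new (y, p, p, p, y, o)
  "yyopyo" → 6 new (y, y, o, p, y, o)
  "ooyy" → prefix "oo" already present; 2 new (y, y)
  "ooopppop" → prefix "oooppp" already present; 2 new (o, p)
  "opoyoyp" → prefix "op" already present; 5 new (o, y, o, y, p)
  "opp" → prefix "opp" already present; 0 new (none)
  "opoyy" → prefix "opoy" already present; 1 new (y)
  "pppyop" → prefix "pppyop" already present; 0 new (none)
Total nodes = 6 + 5 + 8 + 6 + 1 + 7 + 0 + 6 + 6 + 2 + 2 + 5 + 0 + 1 + 0 = 55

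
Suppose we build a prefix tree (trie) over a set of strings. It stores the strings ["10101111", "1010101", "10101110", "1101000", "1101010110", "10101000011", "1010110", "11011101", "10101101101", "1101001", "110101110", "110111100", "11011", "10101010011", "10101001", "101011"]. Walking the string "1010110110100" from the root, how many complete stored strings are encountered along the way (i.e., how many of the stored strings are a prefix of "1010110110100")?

3

Walk "1010110110100" from the root; an end-of-word marker is hit whenever a stored word is a prefix of "1010110110100".
Prefixes of the query that are stored words: "101011", "1010110", "10101101101"
Count: 3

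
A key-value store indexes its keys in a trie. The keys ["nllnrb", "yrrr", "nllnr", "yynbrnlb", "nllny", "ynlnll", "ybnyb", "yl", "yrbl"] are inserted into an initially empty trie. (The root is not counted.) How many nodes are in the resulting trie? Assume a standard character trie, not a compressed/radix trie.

30

Trie structure (* marks end of a word):
(root)
├─ n
│  └─ l
│     └─ l
│        └─ n
│           ├─ r *
│           │  └─ b *
│           └─ y *
└─ y
   ├─ b
   │  └─ n
   │     └─ y
   │        └─ b *
   ├─ l *
   ├─ n
   │  └─ l
   │     └─ n
   │        └─ l
   │           └─ l *
   ├─ r
   │  ├─ b
   │  │  └─ l *
   │  └─ r
   │     └─ r *
   └─ y
      └─ n
         └─ b
            └─ r
               └─ n
                  └─ l
                     └─ b *
Counting every labelled node above: 30.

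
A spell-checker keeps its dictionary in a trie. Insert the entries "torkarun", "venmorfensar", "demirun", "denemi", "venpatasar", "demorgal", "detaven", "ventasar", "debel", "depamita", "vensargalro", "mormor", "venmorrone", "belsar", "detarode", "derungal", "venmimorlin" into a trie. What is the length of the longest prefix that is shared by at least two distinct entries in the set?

Look for the deepest trie node that still has at least two words in its subtree.
"venmorfensar" and "venmorrone" agree on "venmor" (6 characters) before diverging; nothing deeper is shared.
Longest shared-prefix length: 6

6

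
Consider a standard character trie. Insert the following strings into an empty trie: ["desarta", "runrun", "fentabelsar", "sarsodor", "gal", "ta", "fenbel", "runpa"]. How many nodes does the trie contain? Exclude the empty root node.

42

For each word, the new-node count is its length minus the longest prefix already in the trie:
  "desarta" → 7 new (d, e, s, a, r, t, a)
  "runrun" → 6 new (r, u, n, r, u, n)
  "fentabelsar" → 11 new (f, e, n, t, a, b, e, l, s, a, r)
  "sarsodor" → 8 new (s, a, r, s, o, d, o, r)
  "gal" → 3 new (g, a, l)
  "ta" → 2 new (t, a)
  "fenbel" → prefix "fen" already present; 3 new (b, e, l)
  "runpa" → prefix "run" already present; 2 new (p, a)
Total nodes = 7 + 6 + 11 + 8 + 3 + 2 + 3 + 2 = 42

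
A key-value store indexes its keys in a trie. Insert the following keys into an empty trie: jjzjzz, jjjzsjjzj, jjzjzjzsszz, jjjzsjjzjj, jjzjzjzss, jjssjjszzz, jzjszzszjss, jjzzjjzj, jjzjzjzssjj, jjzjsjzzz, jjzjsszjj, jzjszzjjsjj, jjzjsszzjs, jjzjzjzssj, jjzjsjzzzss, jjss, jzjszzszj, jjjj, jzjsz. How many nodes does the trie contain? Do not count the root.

65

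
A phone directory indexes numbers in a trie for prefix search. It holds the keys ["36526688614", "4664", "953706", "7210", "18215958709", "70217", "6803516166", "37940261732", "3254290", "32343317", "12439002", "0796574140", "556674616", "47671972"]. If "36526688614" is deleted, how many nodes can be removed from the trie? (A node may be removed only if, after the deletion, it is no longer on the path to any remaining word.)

10

A node on "36526688614"'s path can go only if nothing else ends at it or branches off below it.
The suffix "6526688614" (10 nodes) is used only by "36526688614"; the node for "3" still has the child "7", so pruning stops there.
Nodes removed: 10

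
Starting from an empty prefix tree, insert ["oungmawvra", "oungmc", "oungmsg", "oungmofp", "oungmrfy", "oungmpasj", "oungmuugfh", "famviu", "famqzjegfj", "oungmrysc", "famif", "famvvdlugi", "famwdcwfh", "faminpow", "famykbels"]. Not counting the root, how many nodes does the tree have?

Count nodes per top-level branch (shared prefixes stored once):
  'f'-branch (famif, faminpow, famqzjegfj, famviu, famvvdlugi, famwdcwfh, famykbels): 37 nodes
  'o'-branch (oungmawvra, oungmc, oungmofp, oungmpasj, oungmrfy, oungmrysc, oungmsg, oungmuugfh): 31 nodes
Sum: 68

68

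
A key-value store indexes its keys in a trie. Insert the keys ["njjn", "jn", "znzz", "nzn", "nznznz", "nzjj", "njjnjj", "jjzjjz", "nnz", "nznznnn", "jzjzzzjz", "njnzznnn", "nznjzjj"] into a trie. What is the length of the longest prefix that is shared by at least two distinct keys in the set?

5

Equivalently: take the maximum, over all pairs, of their longest common prefix length.
"nznznnn" and "nznznz" agree on "nznzn" (5 characters) before diverging; nothing deeper is shared.
Longest shared-prefix length: 5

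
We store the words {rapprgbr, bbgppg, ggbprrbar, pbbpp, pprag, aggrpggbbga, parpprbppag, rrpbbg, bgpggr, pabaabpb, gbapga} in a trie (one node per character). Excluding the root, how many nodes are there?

Trace insertions, counting only characters that open a new branch:
  "rapprgbr" → 8 new (r, a, p, p, r, g, b, r)
  "bbgppg" → 6 new (b, b, g, p, p, g)
  "ggbprrbar" → 9 new (g, g, b, p, r, r, b, a, r)
  "pbbpp" → 5 new (p, b, b, p, p)
  "pprag" → prefix "p" already present; 4 new (p, r, a, g)
  "aggrpggbbga" → 11 new (a, g, g, r, p, g, g, b, b, g, a)
  "parpprbppag" → prefix "p" already present; 10 new (a, r, p, p, r, b, p, p, a, g)
  "rrpbbg" → prefix "r" already present; 5 new (r, p, b, b, g)
  "bgpggr" → prefix "b" already present; 5 new (g, p, g, g, r)
  "pabaabpb" → prefix "pa" already present; 6 new (b, a, a, b, p, b)
  "gbapga" → prefix "g" already present; 5 new (b, a, p, g, a)
Total nodes = 8 + 6 + 9 + 5 + 4 + 11 + 10 + 5 + 5 + 6 + 5 = 74

74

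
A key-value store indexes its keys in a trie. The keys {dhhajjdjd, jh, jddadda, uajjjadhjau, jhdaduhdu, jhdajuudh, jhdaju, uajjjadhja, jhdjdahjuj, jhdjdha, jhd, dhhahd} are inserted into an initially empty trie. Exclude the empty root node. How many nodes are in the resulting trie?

Insert word by word; a character creates a node only if that edge doesn't already exist:
  "dhhajjdjd" → 9 new (d, h, h, a, j, j, d, j, d)
  "jh" → 2 new (j, h)
  "jddadda" → prefix "j" already present; 6 new (d, d, a, d, d, a)
  "uajjjadhjau" → 11 new (u, a, j, j, j, a, d, h, j, a, u)
  "jhdaduhdu" → prefix "jh" already present; 7 new (d, a, d, u, h, d, u)
  "jhdajuudh" → prefix "jhda" already present; 5 new (j, u, u, d, h)
  "jhdaju" → prefix "jhdaju" already present; 0 new (none)
  "uajjjadhja" → prefix "uajjjadhja" already present; 0 new (none)
  "jhdjdahjuj" → prefix "jhd" already present; 7 new (j, d, a, h, j, u, j)
  "jhdjdha" → prefix "jhdjd" already present; 2 new (h, a)
  "jhd" → prefix "jhd" already present; 0 new (none)
  "dhhahd" → prefix "dhha" already present; 2 new (h, d)
Total nodes = 9 + 2 + 6 + 11 + 7 + 5 + 0 + 0 + 7 + 2 + 0 + 2 = 51

51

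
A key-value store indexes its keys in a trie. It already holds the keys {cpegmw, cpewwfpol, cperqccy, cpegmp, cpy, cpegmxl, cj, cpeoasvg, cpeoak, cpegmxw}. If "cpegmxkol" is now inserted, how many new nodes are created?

The longest prefix of "cpegmxkol" already in the trie is "cpegmx" (length 6).
So 9 − 6 = 3 new nodes.

3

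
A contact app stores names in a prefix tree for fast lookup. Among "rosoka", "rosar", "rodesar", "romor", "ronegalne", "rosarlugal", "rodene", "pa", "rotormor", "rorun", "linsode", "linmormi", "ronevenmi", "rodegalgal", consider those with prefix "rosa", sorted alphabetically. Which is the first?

rosar

Filter for "rosa…" and sort: "rosar", "rosarlugal"
Position 1: rosar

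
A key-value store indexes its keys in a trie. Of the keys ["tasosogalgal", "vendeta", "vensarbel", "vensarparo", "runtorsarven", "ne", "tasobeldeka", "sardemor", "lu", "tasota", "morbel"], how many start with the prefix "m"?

1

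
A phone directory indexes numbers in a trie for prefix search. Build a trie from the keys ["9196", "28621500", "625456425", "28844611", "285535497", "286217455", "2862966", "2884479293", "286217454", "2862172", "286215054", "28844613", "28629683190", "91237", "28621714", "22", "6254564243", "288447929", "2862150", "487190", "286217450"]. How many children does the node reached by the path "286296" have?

Walk "286296" from the root, arriving at one node.
Characters that immediately follow "286296" among the stored strings: {6, 8}.
That node has 2 child edges.

2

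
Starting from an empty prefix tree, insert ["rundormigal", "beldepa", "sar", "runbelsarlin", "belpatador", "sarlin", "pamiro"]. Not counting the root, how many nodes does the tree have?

46

Trace insertions, counting only characters that open a new branch:
  "rundormigal" → 11 new (r, u, n, d, o, r, m, i, g, a, l)
  "beldepa" → 7 new (b, e, l, d, e, p, a)
  "sar" → 3 new (s, a, r)
  "runbelsarlin" → prefix "run" already present; 9 new (b, e, l, s, a, r, l, i, n)
  "belpatador" → prefix "bel" already present; 7 new (p, a, t, a, d, o, r)
  "sarlin" → prefix "sar" already present; 3 new (l, i, n)
  "pamiro" → 6 new (p, a, m, i, r, o)
Total nodes = 11 + 7 + 3 + 9 + 7 + 3 + 6 = 46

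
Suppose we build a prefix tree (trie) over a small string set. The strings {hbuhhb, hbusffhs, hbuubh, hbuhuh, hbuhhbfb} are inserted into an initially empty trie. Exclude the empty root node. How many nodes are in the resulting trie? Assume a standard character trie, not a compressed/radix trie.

Count nodes per top-level branch (shared prefixes stored once):
  'h'-branch (hbuhhb, hbuhhbfb, hbuhuh, hbusffhs, hbuubh): 18 nodes
Sum: 18

18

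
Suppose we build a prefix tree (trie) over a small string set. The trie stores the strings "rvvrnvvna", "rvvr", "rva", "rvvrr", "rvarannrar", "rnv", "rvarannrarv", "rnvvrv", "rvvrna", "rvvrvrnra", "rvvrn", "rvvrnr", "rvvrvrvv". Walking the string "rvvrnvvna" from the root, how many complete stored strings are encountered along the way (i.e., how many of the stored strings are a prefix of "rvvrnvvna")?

3

Traverse "rvvrnvvna" character by character; count nodes along the way that are marked as word ends.
Prefixes of the query that are stored words: "rvvr", "rvvrn", "rvvrnvvna"
Count: 3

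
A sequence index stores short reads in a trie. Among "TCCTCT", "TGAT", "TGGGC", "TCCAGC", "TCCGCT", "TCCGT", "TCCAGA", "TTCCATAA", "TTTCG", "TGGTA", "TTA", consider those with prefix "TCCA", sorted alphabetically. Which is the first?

Filter for "TCCA…" and sort: "TCCAGA", "TCCAGC"
Position 1: TCCAGA

TCCAGA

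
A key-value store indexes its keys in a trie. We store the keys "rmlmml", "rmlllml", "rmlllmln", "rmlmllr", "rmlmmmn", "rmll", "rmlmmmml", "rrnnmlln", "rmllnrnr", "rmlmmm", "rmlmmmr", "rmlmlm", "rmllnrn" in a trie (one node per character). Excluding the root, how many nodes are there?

31

Trie structure (* marks end of a word):
(root)
└─ r
   ├─ m
   │  └─ l
   │     ├─ l *
   │     │  ├─ l
   │     │  │  └─ m
   │     │  │     └─ l *
   │     │  │        └─ n *
   │     │  └─ n
   │     │     └─ r
   │     │        └─ n *
   │     │           └─ r *
   │     └─ m
   │        ├─ l
   │        │  ├─ l
   │        │  │  └─ r *
   │        │  └─ m *
   │        └─ m
   │           ├─ l *
   │           └─ m *
   │              ├─ m
   │              │  └─ l *
   │              ├─ n *
   │              └─ r *
   └─ r
      └─ n
         └─ n
            └─ m
               └─ l
                  └─ l
                     └─ n *
Counting every labelled node above: 31.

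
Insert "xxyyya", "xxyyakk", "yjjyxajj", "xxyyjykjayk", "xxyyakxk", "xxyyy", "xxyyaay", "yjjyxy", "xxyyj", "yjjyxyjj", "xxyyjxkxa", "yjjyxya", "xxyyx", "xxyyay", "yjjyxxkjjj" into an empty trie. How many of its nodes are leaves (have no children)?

12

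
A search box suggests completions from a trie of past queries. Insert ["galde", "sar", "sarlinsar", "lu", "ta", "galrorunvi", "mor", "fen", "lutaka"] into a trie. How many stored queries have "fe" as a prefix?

Walk to "fe"; the words in its subtree are exactly those with that prefix.
Words under "fe": fen
Count: 1

1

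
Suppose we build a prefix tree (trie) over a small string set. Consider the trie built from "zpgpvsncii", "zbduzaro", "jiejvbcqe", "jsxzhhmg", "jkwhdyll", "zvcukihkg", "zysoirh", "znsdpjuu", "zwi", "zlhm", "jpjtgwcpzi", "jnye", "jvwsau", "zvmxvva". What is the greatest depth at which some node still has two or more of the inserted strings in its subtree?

Equivalently: take the maximum, over all pairs, of their longest common prefix length.
e.g. "zvcukihkg" and "zvmxvva" share the prefix "zv" of length 2; no pair shares a longer one.
Longest shared-prefix length: 2

2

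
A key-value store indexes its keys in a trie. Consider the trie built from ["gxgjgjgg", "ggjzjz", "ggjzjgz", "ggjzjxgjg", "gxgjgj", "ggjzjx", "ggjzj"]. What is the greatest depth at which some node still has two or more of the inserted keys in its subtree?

6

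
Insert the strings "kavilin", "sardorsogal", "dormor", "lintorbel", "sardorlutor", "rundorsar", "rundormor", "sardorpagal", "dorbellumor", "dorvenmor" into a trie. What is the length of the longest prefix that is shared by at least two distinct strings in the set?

Look for the deepest trie node that still has at least two words in its subtree.
e.g. "rundormor" and "rundorsar" share the prefix "rundor" of length 6; no pair shares a longer one.
Longest shared-prefix length: 6

6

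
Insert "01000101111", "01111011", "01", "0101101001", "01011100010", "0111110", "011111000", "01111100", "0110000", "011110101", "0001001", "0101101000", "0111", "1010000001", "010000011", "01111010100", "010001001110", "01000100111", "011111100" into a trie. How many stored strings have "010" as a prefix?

Filter for entries beginning with "010":
Matches: "010000011", "01000100111", "010001001110", "01000101111", "0101101000", "0101101001", "01011100010"
Count: 7

7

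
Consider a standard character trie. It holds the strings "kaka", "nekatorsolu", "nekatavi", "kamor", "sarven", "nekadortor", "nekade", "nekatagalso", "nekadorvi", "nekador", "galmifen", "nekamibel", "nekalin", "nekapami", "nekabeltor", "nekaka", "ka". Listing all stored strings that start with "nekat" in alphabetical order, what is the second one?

Words with prefix "nekat", in lexicographic order: "nekatagalso", "nekatavi", "nekatorsolu"
The 2nd is nekatavi.

nekatavi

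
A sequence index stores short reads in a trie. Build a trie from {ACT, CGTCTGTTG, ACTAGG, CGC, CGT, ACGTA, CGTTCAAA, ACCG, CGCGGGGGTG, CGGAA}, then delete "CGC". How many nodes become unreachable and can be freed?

0

Walk "CGC" from the leaf back toward the root, removing each node that no remaining word uses.
Every node on "CGC" is still needed (e.g. by "CGCGGGGGTG"), so nothing is freed.
Nodes removed: 0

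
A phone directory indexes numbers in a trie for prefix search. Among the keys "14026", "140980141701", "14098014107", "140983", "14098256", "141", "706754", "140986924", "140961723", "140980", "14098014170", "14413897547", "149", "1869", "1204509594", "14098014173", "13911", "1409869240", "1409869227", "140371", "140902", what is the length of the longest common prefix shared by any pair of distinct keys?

11

Look for the deepest trie node that still has at least two words in its subtree.
"14098014170" and "140980141701" agree on "14098014170" (11 characters) before diverging; nothing deeper is shared.
Longest shared-prefix length: 11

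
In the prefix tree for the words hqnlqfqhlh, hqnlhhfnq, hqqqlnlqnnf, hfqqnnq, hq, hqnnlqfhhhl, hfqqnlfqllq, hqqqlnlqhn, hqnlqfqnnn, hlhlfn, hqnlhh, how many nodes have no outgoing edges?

9

A leaf is a node with no children — equivalently, the end of a word that is not a proper prefix of any other stored word.
Those words: "hfqqnlfqllq", "hfqqnnq", "hlhlfn", "hqnlhhfnq", "hqnlqfqhlh", "hqnlqfqnnn", "hqnnlqfhhhl", "hqqqlnlqhn", "hqqqlnlqnnf"
Leaf count: 9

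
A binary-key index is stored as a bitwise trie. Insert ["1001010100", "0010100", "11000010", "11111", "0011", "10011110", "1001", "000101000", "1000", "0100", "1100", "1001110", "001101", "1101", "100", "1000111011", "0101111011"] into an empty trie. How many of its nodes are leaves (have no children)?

Leaves are exactly the stored words that no other stored word extends.
Those words: "000101000", "0010100", "001101", "0100", "0101111011", "1000111011", "1001010100", "1001110", "10011110", "11000010", "1101", "11111"
Leaf count: 12

12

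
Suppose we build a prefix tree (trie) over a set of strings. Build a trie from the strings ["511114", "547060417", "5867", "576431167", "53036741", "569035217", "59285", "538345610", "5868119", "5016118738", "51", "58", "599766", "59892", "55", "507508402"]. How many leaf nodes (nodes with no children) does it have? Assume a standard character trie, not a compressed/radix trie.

14

Leaves are exactly the stored words that no other stored word extends.
Those words: "5016118738", "507508402", "511114", "53036741", "538345610", "547060417", "55", "569035217", "576431167", "5867", "5868119", "59285", "59892", "599766"
Leaf count: 14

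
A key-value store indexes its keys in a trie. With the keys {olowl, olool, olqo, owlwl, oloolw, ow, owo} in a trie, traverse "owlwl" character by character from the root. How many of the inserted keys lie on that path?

2

Walk "owlwl" from the root; an end-of-word marker is hit whenever a stored word is a prefix of "owlwl".
Prefixes of the query that are stored words: "ow", "owlwl"
Count: 2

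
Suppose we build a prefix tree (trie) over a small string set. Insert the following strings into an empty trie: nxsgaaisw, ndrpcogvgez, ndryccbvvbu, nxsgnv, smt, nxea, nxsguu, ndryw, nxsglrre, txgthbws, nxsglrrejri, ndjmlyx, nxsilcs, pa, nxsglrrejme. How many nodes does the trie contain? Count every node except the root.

For each word, the new-node count is its length minus the longest prefix already in the trie:
  "nxsgaaisw" → 9 new (n, x, s, g, a, a, i, s, w)
  "ndrpcogvgez" → prefix "n" already present; 10 new (d, r, p, c, o, g, v, g, e, z)
  "ndryccbvvbu" → prefix "ndr" already present; 8 new (y, c, c, b, v, v, b, u)
  "nxsgnv" → prefix "nxsg" already present; 2 new (n, v)
  "smt" → 3 new (s, m, t)
  "nxea" → prefix "nx" already present; 2 new (e, a)
  "nxsguu" → prefix "nxsg" already present; 2 new (u, u)
  "ndryw" → prefix "ndry" already present; 1 new (w)
  "nxsglrre" → prefix "nxsg" already present; 4 new (l, r, r, e)
  "txgthbws" → 8 new (t, x, g, t, h, b, w, s)
  "nxsglrrejri" → prefix "nxsglrre" already present; 3 new (j, r, i)
  "ndjmlyx" → prefix "nd" already present; 5 new (j, m, l, y, x)
  "nxsilcs" → prefix "nxs" already present; 4 new (i, l, c, s)
  "pa" → 2 new (p, a)
  "nxsglrrejme" → prefix "nxsglrrej" already present; 2 new (m, e)
Total nodes = 9 + 10 + 8 + 2 + 3 + 2 + 2 + 1 + 4 + 8 + 3 + 5 + 4 + 2 + 2 = 65

65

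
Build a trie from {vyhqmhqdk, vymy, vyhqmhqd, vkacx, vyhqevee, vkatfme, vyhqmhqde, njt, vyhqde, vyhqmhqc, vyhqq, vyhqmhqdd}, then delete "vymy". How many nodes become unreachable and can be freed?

A node on "vymy"'s path can go only if nothing else ends at it or branches off below it.
The suffix "my" (2 nodes) is used only by "vymy"; the node for "vy" still has the child "h", so pruning stops there.
Nodes removed: 2

2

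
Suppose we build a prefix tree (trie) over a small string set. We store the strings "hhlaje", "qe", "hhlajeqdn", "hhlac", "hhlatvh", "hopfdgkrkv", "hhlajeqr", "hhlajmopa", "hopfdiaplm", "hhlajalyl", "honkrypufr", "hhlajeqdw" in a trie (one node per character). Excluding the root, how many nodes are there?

47

For each word, the new-node count is its length minus the longest prefix already in the trie:
  "hhlaje" → 6 new (h, h, l, a, j, e)
  "qe" → 2 new (q, e)
  "hhlajeqdn" → prefix "hhlaje" already present; 3 new (q, d, n)
  "hhlac" → prefix "hhla" already present; 1 new (c)
  "hhlatvh" → prefix "hhla" already present; 3 new (t, v, h)
  "hopfdgkrkv" → prefix "h" already present; 9 new (o, p, f, d, g, k, r, k, v)
  "hhlajeqr" → prefix "hhlajeq" already present; 1 new (r)
  "hhlajmopa" → prefix "hhlaj" already present; 4 new (m, o, p, a)
  "hopfdiaplm" → prefix "hopfd" already present; 5 new (i, a, p, l, m)
  "hhlajalyl" → prefix "hhlaj" already present; 4 new (a, l, y, l)
  "honkrypufr" → prefix "ho" already present; 8 new (n, k, r, y, p, u, f, r)
  "hhlajeqdw" → prefix "hhlajeqd" already present; 1 new (w)
Total nodes = 6 + 2 + 3 + 1 + 3 + 9 + 1 + 4 + 5 + 4 + 8 + 1 = 47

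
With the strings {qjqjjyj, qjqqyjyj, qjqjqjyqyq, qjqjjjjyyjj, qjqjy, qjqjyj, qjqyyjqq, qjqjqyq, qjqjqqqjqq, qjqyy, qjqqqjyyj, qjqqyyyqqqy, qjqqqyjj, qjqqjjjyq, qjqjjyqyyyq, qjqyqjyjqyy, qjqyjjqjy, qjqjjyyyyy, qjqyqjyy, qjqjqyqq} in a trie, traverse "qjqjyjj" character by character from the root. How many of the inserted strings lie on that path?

Traverse "qjqjyjj" character by character; count nodes along the way that are marked as word ends.
Prefixes of the query that are stored words: "qjqjy", "qjqjyj"
Count: 2

2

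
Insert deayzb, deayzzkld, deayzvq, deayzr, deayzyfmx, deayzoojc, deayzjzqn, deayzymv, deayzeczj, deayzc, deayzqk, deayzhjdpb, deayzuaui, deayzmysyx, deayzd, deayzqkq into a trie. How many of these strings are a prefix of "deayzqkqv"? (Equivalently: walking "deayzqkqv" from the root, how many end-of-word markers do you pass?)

2

Walk "deayzqkqv" from the root; an end-of-word marker is hit whenever a stored word is a prefix of "deayzqkqv".
Prefixes of the query that are stored words: "deayzqk", "deayzqkq"
Count: 2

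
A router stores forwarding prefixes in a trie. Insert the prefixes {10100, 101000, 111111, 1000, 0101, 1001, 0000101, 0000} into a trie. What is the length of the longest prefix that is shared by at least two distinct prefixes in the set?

The deepest shared node is where two words last agree before diverging.
e.g. "10100" and "101000" share the prefix "10100" of length 5; no pair shares a longer one.
Longest shared-prefix length: 5

5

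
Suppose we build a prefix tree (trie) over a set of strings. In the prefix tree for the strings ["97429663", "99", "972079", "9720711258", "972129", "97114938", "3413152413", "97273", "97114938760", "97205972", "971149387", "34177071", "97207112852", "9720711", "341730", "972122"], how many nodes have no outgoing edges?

13

Leaves are exactly the stored words that no other stored word extends.
Those words: "3413152413", "341730", "34177071", "97114938760", "97205972", "9720711258", "97207112852", "972079", "972122", "972129", "97273", "97429663", "99"
Leaf count: 13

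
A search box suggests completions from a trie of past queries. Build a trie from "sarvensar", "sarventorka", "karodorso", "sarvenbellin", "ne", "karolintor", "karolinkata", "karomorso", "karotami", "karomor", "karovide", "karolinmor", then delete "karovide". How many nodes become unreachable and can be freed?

4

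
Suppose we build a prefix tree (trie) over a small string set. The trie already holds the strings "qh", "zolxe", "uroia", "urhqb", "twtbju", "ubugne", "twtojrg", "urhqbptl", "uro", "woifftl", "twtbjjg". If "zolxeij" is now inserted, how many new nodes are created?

2

"zolxe" is already a path in the trie; the remaining "ij" must be added.
So 7 − 5 = 2 new nodes.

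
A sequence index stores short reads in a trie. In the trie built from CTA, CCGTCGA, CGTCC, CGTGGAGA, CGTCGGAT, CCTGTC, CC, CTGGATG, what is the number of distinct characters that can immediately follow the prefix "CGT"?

2

Follow the path "CGT" to its node, then look at its outgoing edges.
Characters that immediately follow "CGT" among the stored strings: {C, G}.
That node has 2 child edges.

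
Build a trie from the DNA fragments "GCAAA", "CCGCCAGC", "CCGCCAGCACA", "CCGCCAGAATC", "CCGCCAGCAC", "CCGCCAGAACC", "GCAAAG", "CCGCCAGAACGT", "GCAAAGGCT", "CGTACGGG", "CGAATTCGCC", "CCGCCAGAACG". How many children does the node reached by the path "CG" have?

The children of the "CG" node are the distinct next characters among strings starting with "CG".
Characters that immediately follow "CG" among the stored strings: {A, T}.
That node has 2 child edges.

2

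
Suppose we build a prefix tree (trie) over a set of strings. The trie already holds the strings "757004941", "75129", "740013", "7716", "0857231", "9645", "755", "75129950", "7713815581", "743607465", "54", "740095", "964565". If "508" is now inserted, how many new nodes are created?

2

Walking "508" from the root, the first 1 characters ("5") follow existing edges; "0" is the first miss.
New nodes needed: |"508"| − 1 = 3 − 1 = 2.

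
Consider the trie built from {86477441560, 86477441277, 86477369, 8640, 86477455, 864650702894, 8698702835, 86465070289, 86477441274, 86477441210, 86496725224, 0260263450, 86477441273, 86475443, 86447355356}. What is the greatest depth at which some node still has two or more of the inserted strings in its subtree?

11

Equivalently: take the maximum, over all pairs, of their longest common prefix length.
"86465070289" and "864650702894" agree on "86465070289" (11 characters) before diverging; nothing deeper is shared.
Longest shared-prefix length: 11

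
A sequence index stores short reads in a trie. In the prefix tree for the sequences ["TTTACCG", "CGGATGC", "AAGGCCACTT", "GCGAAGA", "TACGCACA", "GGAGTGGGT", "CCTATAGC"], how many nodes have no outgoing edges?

A leaf is a node with no children — equivalently, the end of a word that is not a proper prefix of any other stored word.
Those words: "AAGGCCACTT", "CCTATAGC", "CGGATGC", "GCGAAGA", "GGAGTGGGT", "TACGCACA", "TTTACCG"
Leaf count: 7

7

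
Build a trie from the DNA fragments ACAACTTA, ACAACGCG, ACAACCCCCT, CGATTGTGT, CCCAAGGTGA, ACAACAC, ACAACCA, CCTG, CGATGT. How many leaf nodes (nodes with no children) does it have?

Leaves are exactly the stored words that no other stored word extends.
Those words: "ACAACAC", "ACAACCA", "ACAACCCCCT", "ACAACGCG", "ACAACTTA", "CCCAAGGTGA", "CCTG", "CGATGT", "CGATTGTGT"
Leaf count: 9

9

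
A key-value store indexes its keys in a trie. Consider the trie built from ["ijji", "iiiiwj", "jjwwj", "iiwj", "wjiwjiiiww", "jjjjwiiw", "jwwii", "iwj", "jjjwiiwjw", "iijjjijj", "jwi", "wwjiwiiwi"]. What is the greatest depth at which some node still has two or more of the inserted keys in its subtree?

3

The deepest shared node is where two words last agree before diverging.
e.g. "jjjjwiiw" and "jjjwiiwjw" share the prefix "jjj" of length 3; no pair shares a longer one.
Longest shared-prefix length: 3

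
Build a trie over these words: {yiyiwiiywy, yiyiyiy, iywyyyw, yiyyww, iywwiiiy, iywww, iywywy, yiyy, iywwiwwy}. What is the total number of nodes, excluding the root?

34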